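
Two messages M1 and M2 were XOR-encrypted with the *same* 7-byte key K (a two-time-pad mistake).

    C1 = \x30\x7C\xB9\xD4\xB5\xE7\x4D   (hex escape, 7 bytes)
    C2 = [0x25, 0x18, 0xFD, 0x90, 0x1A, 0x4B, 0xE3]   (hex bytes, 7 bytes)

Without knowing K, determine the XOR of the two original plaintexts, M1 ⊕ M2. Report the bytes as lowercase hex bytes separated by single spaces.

C1 ⊕ C2 = (M1 ⊕ K) ⊕ (M2 ⊕ K) = M1 ⊕ M2 — the shared key cancels under XOR.
00110000 ⊕ 00100101 = 00010101
01111100 ⊕ 00011000 = 01100100
10111001 ⊕ 11111101 = 01000100
11010100 ⊕ 10010000 = 01000100
10110101 ⊕ 00011010 = 10101111
11100111 ⊕ 01001011 = 10101100
01001101 ⊕ 11100011 = 10101110

15 64 44 44 af ac ae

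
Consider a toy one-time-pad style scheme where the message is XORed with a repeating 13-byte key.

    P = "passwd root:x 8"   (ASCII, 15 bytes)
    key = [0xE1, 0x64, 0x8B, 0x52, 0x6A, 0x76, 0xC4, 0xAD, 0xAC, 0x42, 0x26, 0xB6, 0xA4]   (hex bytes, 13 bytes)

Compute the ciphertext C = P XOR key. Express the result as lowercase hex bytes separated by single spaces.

91 05 f8 21 1d 12 e4 df c3 2d 52 8c dc c1 5c

The 13-byte key repeats, so the effective keystream is e1 64 8b 52 6a 76 c4 ad ac 42 26 b6 a4 e1 64.
byte 0: 01110000 ⊕ 11100001 = 10010001
byte 1: 01100001 ⊕ 01100100 = 00000101
byte 2: 01110011 ⊕ 10001011 = 11111000
byte 3: 01110011 ⊕ 01010010 = 00100001
byte 4: 01110111 ⊕ 01101010 = 00011101
byte 5: 01100100 ⊕ 01110110 = 00010010
byte 6: 00100000 ⊕ 11000100 = 11100100
byte 7: 01110010 ⊕ 10101101 = 11011111
byte 8: 01101111 ⊕ 10101100 = 11000011
byte 9: 01101111 ⊕ 01000010 = 00101101
byte 10: 01110100 ⊕ 00100110 = 01010010
byte 11: 00111010 ⊕ 10110110 = 10001100
byte 12: 01111000 ⊕ 10100100 = 11011100
byte 13: 00100000 ⊕ 11100001 = 11000001
byte 14: 00111000 ⊕ 01100100 = 01011100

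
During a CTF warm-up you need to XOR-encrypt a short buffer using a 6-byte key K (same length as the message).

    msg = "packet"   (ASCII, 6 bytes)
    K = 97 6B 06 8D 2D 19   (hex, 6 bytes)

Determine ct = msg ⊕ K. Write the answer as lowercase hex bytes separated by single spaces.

e7 0a 65 e6 48 6d

XOR is its own inverse, so applying the key byte-wise gives the result directly.
70 xor 97 = e7
61 xor 6b = 0a
63 xor 06 = 65
6b xor 8d = e6
65 xor 2d = 48
74 xor 19 = 6d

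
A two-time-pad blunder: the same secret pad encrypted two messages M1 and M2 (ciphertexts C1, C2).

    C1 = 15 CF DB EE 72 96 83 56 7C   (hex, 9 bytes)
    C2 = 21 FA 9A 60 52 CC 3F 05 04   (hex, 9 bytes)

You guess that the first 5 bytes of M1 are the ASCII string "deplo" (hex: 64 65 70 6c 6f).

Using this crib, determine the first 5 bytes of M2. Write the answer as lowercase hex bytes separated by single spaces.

First, C1 ⊕ C2 = (M1 ⊕ K) ⊕ (M2 ⊕ K) = M1 ⊕ M2, so the key drops out. Then M2 = (M1 ⊕ M2) ⊕ M1 over the first 5 bytes.
byte 0: (15 ⊕ 21) ⊕ 64 = 34 ⊕ 64 = 50
byte 1: (cf ⊕ fa) ⊕ 65 = 35 ⊕ 65 = 50
byte 2: (db ⊕ 9a) ⊕ 70 = 41 ⊕ 70 = 31
byte 3: (ee ⊕ 60) ⊕ 6c = 8e ⊕ 6c = e2
byte 4: (72 ⊕ 52) ⊕ 6f = 20 ⊕ 6f = 4f

50 50 31 e2 4f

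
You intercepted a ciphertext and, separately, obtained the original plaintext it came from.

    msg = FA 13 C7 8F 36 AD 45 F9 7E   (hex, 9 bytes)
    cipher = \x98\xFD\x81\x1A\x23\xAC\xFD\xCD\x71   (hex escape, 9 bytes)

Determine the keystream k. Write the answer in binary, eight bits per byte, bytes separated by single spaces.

01100010 11101110 01000110 10010101 00010101 00000001 10111000 00110100 00001111

Since cipher = msg ⊕ k, XORing both sides with msg gives k = msg ⊕ cipher.
fa XOR 98 = 62
13 XOR fd = ee
c7 XOR 81 = 46
8f XOR 1a = 95
36 XOR 23 = 15
ad XOR ac = 01
45 XOR fd = b8
f9 XOR cd = 34
7e XOR 71 = 0f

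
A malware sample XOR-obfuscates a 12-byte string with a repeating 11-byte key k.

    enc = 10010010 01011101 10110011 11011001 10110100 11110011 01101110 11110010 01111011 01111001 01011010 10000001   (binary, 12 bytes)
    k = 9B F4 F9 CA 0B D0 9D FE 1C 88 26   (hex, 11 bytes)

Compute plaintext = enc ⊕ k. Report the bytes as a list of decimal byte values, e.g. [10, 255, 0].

[9, 169, 74, 19, 191, 35, 243, 12, 103, 241, 124, 26]

The 11-byte key repeats, so the effective keystream is 9b f4 f9 ca 0b d0 9d fe 1c 88 26 9b.
byte 0: 92 ⊕ 9b = 09
byte 1: 5d ⊕ f4 = a9
byte 2: b3 ⊕ f9 = 4a
byte 3: d9 ⊕ ca = 13
byte 4: b4 ⊕ 0b = bf
byte 5: f3 ⊕ d0 = 23
byte 6: 6e ⊕ 9d = f3
byte 7: f2 ⊕ fe = 0c
byte 8: 7b ⊕ 1c = 67
byte 9: 79 ⊕ 88 = f1
byte 10: 5a ⊕ 26 = 7c
byte 11: 81 ⊕ 9b = 1a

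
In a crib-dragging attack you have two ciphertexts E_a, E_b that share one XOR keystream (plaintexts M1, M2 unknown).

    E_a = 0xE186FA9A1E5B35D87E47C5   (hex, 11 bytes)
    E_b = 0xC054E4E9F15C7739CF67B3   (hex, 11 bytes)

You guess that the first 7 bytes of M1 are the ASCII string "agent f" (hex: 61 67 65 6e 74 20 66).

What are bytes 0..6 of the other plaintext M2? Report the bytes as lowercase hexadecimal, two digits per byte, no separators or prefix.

40b57b1d9b2724

First, E_a ⊕ E_b = (M1 ⊕ K) ⊕ (M2 ⊕ K) = M1 ⊕ M2, so the key drops out. Then M2 = (M1 ⊕ M2) ⊕ M1 over the first 7 bytes.
byte 0: (e1 XOR c0) XOR 61 = 21 XOR 61 = 40
byte 1: (86 XOR 54) XOR 67 = d2 XOR 67 = b5
byte 2: (fa XOR e4) XOR 65 = 1e XOR 65 = 7b
byte 3: (9a XOR e9) XOR 6e = 73 XOR 6e = 1d
byte 4: (1e XOR f1) XOR 74 = ef XOR 74 = 9b
byte 5: (5b XOR 5c) XOR 20 = 07 XOR 20 = 27
byte 6: (35 XOR 77) XOR 66 = 42 XOR 66 = 24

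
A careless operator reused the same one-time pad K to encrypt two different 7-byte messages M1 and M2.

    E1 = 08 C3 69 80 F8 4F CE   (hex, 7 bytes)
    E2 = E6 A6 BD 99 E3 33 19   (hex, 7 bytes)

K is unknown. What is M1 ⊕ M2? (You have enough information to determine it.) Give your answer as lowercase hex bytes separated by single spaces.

ee 65 d4 19 1b 7c d7

E1 ⊕ E2 = (M1 ⊕ K) ⊕ (M2 ⊕ K) = M1 ⊕ M2 — the shared key cancels under XOR.
08 xor e6 = ee
c3 xor a6 = 65
69 xor bd = d4
80 xor 99 = 19
f8 xor e3 = 1b
4f xor 33 = 7c
ce xor 19 = d7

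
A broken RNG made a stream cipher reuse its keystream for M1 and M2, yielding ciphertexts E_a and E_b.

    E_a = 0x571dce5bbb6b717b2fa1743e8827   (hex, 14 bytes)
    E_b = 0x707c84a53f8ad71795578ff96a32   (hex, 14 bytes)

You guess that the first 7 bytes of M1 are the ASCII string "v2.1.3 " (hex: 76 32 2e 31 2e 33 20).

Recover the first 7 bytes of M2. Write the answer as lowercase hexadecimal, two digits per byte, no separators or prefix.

First, E_a ⊕ E_b = (M1 ⊕ K) ⊕ (M2 ⊕ K) = M1 ⊕ M2, so the key drops out. Then M2 = (M1 ⊕ M2) ⊕ M1 over the first 7 bytes.
byte 0: (57 xor 70) xor 76 = 27 xor 76 = 51
byte 1: (1d xor 7c) xor 32 = 61 xor 32 = 53
byte 2: (ce xor 84) xor 2e = 4a xor 2e = 64
byte 3: (5b xor a5) xor 31 = fe xor 31 = cf
byte 4: (bb xor 3f) xor 2e = 84 xor 2e = aa
byte 5: (6b xor 8a) xor 33 = e1 xor 33 = d2
byte 6: (71 xor d7) xor 20 = a6 xor 20 = 86

515364cfaad286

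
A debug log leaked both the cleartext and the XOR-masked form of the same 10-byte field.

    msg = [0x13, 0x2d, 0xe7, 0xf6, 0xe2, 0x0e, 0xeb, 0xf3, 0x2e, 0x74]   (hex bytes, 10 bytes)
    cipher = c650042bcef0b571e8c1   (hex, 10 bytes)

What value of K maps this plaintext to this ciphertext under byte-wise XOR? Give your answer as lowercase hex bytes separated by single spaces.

d5 7d e3 dd 2c fe 5e 82 c6 b5

Since cipher = msg ⊕ K, XORing both sides with msg gives K = msg ⊕ cipher.
13 XOR c6 = d5
2d XOR 50 = 7d
e7 XOR 04 = e3
f6 XOR 2b = dd
e2 XOR ce = 2c
0e XOR f0 = fe
eb XOR b5 = 5e
f3 XOR 71 = 82
2e XOR e8 = c6
74 XOR c1 = b5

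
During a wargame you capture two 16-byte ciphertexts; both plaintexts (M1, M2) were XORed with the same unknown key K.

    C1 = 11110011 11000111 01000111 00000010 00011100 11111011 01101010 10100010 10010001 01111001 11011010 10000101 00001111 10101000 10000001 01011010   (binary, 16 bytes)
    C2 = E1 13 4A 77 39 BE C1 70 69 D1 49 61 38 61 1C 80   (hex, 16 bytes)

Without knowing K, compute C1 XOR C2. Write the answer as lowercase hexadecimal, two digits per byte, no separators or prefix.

12d40d752545abd2f8a893e437c99dda

C1 ⊕ C2 = (M1 ⊕ K) ⊕ (M2 ⊕ K) = M1 ⊕ M2 — the shared key cancels under XOR.
byte 0: 11110011 ⊕ 11100001 = 00010010
byte 1: 11000111 ⊕ 00010011 = 11010100
byte 2: 01000111 ⊕ 01001010 = 00001101
byte 3: 00000010 ⊕ 01110111 = 01110101
byte 4: 00011100 ⊕ 00111001 = 00100101
byte 5: 11111011 ⊕ 10111110 = 01000101
byte 6: 01101010 ⊕ 11000001 = 10101011
byte 7: 10100010 ⊕ 01110000 = 11010010
byte 8: 10010001 ⊕ 01101001 = 11111000
byte 9: 01111001 ⊕ 11010001 = 10101000
byte 10: 11011010 ⊕ 01001001 = 10010011
byte 11: 10000101 ⊕ 01100001 = 11100100
byte 12: 00001111 ⊕ 00111000 = 00110111
byte 13: 10101000 ⊕ 01100001 = 11001001
byte 14: 10000001 ⊕ 00011100 = 10011101
byte 15: 01011010 ⊕ 10000000 = 11011010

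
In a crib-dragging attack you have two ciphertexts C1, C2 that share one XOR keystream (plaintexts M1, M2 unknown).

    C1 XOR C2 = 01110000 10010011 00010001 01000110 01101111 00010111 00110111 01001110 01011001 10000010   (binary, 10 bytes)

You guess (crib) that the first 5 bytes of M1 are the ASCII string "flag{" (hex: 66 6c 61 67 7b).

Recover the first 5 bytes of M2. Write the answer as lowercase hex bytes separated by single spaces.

16 ff 70 21 14

Since C1 ⊕ C2 = M1 ⊕ M2, XORing with the guessed M1 bytes yields the corresponding M2 bytes: M2 = (C1 ⊕ C2) ⊕ M1.
70 XOR 66 = 16
93 XOR 6c = ff
11 XOR 61 = 70
46 XOR 67 = 21
6f XOR 7b = 14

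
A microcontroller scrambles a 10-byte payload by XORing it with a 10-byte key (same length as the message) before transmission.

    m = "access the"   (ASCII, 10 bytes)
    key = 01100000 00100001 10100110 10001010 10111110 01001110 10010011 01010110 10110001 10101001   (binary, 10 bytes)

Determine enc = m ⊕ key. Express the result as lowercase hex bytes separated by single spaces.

01 42 c5 ef cd 3d b3 22 d9 cc

61 ^ 60 = 01
63 ^ 21 = 42
63 ^ a6 = c5
65 ^ 8a = ef
73 ^ be = cd
73 ^ 4e = 3d
20 ^ 93 = b3
74 ^ 56 = 22
68 ^ b1 = d9
65 ^ a9 = cc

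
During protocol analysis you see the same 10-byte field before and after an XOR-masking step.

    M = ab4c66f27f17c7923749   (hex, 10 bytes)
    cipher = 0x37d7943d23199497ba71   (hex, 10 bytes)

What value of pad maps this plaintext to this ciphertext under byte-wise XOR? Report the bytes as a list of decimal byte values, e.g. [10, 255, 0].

Since cipher = M ⊕ pad, XORing both sides with M gives pad = M ⊕ cipher.
byte 0: ab ⊕ 37 = 9c
byte 1: 4c ⊕ d7 = 9b
byte 2: 66 ⊕ 94 = f2
byte 3: f2 ⊕ 3d = cf
byte 4: 7f ⊕ 23 = 5c
byte 5: 17 ⊕ 19 = 0e
byte 6: c7 ⊕ 94 = 53
byte 7: 92 ⊕ 97 = 05
byte 8: 37 ⊕ ba = 8d
byte 9: 49 ⊕ 71 = 38

[156, 155, 242, 207, 92, 14, 83, 5, 141, 56]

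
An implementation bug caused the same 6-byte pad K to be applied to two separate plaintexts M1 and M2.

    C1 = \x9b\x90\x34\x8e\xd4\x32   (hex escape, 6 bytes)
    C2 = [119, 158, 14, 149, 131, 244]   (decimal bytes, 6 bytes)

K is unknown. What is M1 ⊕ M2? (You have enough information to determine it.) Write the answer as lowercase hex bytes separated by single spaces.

C1 ⊕ C2 = (M1 ⊕ K) ⊕ (M2 ⊕ K) = M1 ⊕ M2 — the shared key cancels under XOR.
9b ^ 77 = ec
90 ^ 9e = 0e
34 ^ 0e = 3a
8e ^ 95 = 1b
d4 ^ 83 = 57
32 ^ f4 = c6

ec 0e 3a 1b 57 c6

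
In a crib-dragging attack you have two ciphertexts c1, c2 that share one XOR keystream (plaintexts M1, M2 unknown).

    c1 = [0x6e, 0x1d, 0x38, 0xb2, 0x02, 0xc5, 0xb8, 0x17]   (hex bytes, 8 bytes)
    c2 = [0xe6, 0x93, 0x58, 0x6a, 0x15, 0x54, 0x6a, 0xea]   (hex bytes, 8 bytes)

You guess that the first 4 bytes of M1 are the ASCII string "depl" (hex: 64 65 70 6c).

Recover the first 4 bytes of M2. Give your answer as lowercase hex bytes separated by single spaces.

ec eb 10 b4

First, c1 ⊕ c2 = (M1 ⊕ K) ⊕ (M2 ⊕ K) = M1 ⊕ M2, so the key drops out. Then M2 = (M1 ⊕ M2) ⊕ M1 over the first 4 bytes.
byte 0: (6e ^ e6) ^ 64 = 88 ^ 64 = ec
byte 1: (1d ^ 93) ^ 65 = 8e ^ 65 = eb
byte 2: (38 ^ 58) ^ 70 = 60 ^ 70 = 10
byte 3: (b2 ^ 6a) ^ 6c = d8 ^ 6c = b4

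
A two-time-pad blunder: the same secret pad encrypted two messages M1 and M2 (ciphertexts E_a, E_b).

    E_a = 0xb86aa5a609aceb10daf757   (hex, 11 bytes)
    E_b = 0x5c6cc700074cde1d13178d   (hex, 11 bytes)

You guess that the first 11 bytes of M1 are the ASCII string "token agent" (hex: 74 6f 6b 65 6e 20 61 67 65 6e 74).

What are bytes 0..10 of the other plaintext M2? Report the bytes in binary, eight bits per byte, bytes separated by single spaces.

10010000 01101001 00001001 11000011 01100000 11000000 01010100 01101010 10101100 10001110 10101110

First, E_a ⊕ E_b = (M1 ⊕ K) ⊕ (M2 ⊕ K) = M1 ⊕ M2, so the key drops out. Then M2 = (M1 ⊕ M2) ⊕ M1 over the first 11 bytes.
byte 0: (b8 ^ 5c) ^ 74 = e4 ^ 74 = 90
byte 1: (6a ^ 6c) ^ 6f = 06 ^ 6f = 69
byte 2: (a5 ^ c7) ^ 6b = 62 ^ 6b = 09
byte 3: (a6 ^ 00) ^ 65 = a6 ^ 65 = c3
byte 4: (09 ^ 07) ^ 6e = 0e ^ 6e = 60
byte 5: (ac ^ 4c) ^ 20 = e0 ^ 20 = c0
byte 6: (eb ^ de) ^ 61 = 35 ^ 61 = 54
byte 7: (10 ^ 1d) ^ 67 = 0d ^ 67 = 6a
byte 8: (da ^ 13) ^ 65 = c9 ^ 65 = ac
byte 9: (f7 ^ 17) ^ 6e = e0 ^ 6e = 8e
byte 10: (57 ^ 8d) ^ 74 = da ^ 74 = ae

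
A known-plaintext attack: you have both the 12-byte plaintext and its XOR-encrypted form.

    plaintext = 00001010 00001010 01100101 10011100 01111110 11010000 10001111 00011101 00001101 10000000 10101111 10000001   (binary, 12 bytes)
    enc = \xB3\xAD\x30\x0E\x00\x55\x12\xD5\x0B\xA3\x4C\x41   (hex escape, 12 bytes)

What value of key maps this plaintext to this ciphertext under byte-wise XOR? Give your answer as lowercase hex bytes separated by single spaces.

b9 a7 55 92 7e 85 9d c8 06 23 e3 c0

Since enc = plaintext ⊕ key, XORing both sides with plaintext gives key = plaintext ⊕ enc.
00001010 xor 10110011 = 10111001
00001010 xor 10101101 = 10100111
01100101 xor 00110000 = 01010101
10011100 xor 00001110 = 10010010
01111110 xor 00000000 = 01111110
11010000 xor 01010101 = 10000101
10001111 xor 00010010 = 10011101
00011101 xor 11010101 = 11001000
00001101 xor 00001011 = 00000110
10000000 xor 10100011 = 00100011
10101111 xor 01001100 = 11100011
10000001 xor 01000001 = 11000000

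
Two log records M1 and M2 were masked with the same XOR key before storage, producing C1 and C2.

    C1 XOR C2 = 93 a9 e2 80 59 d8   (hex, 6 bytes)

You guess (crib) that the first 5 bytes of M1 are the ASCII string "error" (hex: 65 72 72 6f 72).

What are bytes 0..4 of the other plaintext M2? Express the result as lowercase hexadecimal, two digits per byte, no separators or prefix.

f6db90ef2b

Since C1 ⊕ C2 = M1 ⊕ M2, XORing with the guessed M1 bytes yields the corresponding M2 bytes: M2 = (C1 ⊕ C2) ⊕ M1.
10010011 XOR 01100101 = 11110110
10101001 XOR 01110010 = 11011011
11100010 XOR 01110010 = 10010000
10000000 XOR 01101111 = 11101111
01011001 XOR 01110010 = 00101011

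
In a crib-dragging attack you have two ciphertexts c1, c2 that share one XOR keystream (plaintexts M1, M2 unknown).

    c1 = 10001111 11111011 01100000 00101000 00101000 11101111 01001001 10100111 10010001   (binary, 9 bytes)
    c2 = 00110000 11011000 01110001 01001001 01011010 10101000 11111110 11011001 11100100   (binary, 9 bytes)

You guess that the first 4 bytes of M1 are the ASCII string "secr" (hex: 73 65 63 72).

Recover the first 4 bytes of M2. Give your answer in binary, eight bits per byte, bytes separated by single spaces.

First, c1 ⊕ c2 = (M1 ⊕ K) ⊕ (M2 ⊕ K) = M1 ⊕ M2, so the key drops out. Then M2 = (M1 ⊕ M2) ⊕ M1 over the first 4 bytes.
byte 0: (8f XOR 30) XOR 73 = bf XOR 73 = cc
byte 1: (fb XOR d8) XOR 65 = 23 XOR 65 = 46
byte 2: (60 XOR 71) XOR 63 = 11 XOR 63 = 72
byte 3: (28 XOR 49) XOR 72 = 61 XOR 72 = 13

11001100 01000110 01110010 00010011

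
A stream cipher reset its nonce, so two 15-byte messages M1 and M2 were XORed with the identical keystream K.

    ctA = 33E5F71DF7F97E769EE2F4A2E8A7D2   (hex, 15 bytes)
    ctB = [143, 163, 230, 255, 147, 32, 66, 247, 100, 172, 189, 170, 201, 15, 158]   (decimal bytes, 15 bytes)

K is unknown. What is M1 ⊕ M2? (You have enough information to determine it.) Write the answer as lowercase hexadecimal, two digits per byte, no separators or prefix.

bc4611e264d93c81fa4e490821a84c

ctA ⊕ ctB = (M1 ⊕ K) ⊕ (M2 ⊕ K) = M1 ⊕ M2 — the shared key cancels under XOR.
33 XOR 8f = bc
e5 XOR a3 = 46
f7 XOR e6 = 11
1d XOR ff = e2
f7 XOR 93 = 64
f9 XOR 20 = d9
7e XOR 42 = 3c
76 XOR f7 = 81
9e XOR 64 = fa
e2 XOR ac = 4e
f4 XOR bd = 49
a2 XOR aa = 08
e8 XOR c9 = 21
a7 XOR 0f = a8
d2 XOR 9e = 4c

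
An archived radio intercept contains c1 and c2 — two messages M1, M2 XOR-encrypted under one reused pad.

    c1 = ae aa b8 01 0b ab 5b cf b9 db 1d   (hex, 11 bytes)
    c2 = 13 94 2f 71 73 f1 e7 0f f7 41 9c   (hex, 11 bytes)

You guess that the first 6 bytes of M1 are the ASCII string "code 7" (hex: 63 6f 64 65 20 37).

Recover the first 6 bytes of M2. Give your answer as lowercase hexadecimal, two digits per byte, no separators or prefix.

First, c1 ⊕ c2 = (M1 ⊕ K) ⊕ (M2 ⊕ K) = M1 ⊕ M2, so the key drops out. Then M2 = (M1 ⊕ M2) ⊕ M1 over the first 6 bytes.
byte 0: (ae XOR 13) XOR 63 = bd XOR 63 = de
byte 1: (aa XOR 94) XOR 6f = 3e XOR 6f = 51
byte 2: (b8 XOR 2f) XOR 64 = 97 XOR 64 = f3
byte 3: (01 XOR 71) XOR 65 = 70 XOR 65 = 15
byte 4: (0b XOR 73) XOR 20 = 78 XOR 20 = 58
byte 5: (ab XOR f1) XOR 37 = 5a XOR 37 = 6d

de51f315586d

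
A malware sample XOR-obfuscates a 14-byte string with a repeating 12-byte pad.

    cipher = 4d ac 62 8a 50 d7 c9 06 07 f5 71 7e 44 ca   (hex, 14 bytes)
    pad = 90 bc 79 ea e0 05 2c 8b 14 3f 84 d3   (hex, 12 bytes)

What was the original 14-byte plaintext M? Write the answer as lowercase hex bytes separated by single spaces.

The 12-byte key repeats, so the effective keystream is 90 bc 79 ea e0 05 2c 8b 14 3f 84 d3 90 bc.
byte 0: 01001101 ^ 10010000 = 11011101
byte 1: 10101100 ^ 10111100 = 00010000
byte 2: 01100010 ^ 01111001 = 00011011
byte 3: 10001010 ^ 11101010 = 01100000
byte 4: 01010000 ^ 11100000 = 10110000
byte 5: 11010111 ^ 00000101 = 11010010
byte 6: 11001001 ^ 00101100 = 11100101
byte 7: 00000110 ^ 10001011 = 10001101
byte 8: 00000111 ^ 00010100 = 00010011
byte 9: 11110101 ^ 00111111 = 11001010
byte 10: 01110001 ^ 10000100 = 11110101
byte 11: 01111110 ^ 11010011 = 10101101
byte 12: 01000100 ^ 10010000 = 11010100
byte 13: 11001010 ^ 10111100 = 01110110

dd 10 1b 60 b0 d2 e5 8d 13 ca f5 ad d4 76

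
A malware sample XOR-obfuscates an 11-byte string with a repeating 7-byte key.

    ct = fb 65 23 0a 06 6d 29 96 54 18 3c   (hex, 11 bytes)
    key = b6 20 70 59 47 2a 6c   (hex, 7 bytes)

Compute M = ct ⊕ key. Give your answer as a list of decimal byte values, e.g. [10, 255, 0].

The 7-byte key repeats, so the effective keystream is b6 20 70 59 47 2a 6c b6 20 70 59.
byte 0: 251 ^ 182 =  77
byte 1: 101 ^  32 =  69
byte 2:  35 ^ 112 =  83
byte 3:  10 ^  89 =  83
byte 4:   6 ^  71 =  65
byte 5: 109 ^  42 =  71
byte 6:  41 ^ 108 =  69
byte 7: 150 ^ 182 =  32
byte 8:  84 ^  32 = 116
byte 9:  24 ^ 112 = 104
byte 10:  60 ^  89 = 101

[77, 69, 83, 83, 65, 71, 69, 32, 116, 104, 101]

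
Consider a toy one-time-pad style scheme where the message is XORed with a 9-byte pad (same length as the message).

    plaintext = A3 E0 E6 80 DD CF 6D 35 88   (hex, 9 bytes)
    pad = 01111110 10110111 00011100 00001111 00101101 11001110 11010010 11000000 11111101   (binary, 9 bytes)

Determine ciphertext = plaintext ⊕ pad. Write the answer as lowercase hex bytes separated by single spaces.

163 xor 126 = 221
224 xor 183 =  87
230 xor  28 = 250
128 xor  15 = 143
221 xor  45 = 240
207 xor 206 =   1
109 xor 210 = 191
 53 xor 192 = 245
136 xor 253 = 117

dd 57 fa 8f f0 01 bf f5 75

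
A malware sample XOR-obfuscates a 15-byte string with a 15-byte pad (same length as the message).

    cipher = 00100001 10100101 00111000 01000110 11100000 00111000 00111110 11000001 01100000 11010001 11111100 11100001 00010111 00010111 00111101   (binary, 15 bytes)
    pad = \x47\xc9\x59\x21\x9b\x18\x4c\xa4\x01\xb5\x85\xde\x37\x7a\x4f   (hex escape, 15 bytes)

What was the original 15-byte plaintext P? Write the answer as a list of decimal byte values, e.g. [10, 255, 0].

XOR is its own inverse, so applying the key byte-wise gives the result directly.
byte 0: 21 ^ 47 = 66
byte 1: a5 ^ c9 = 6c
byte 2: 38 ^ 59 = 61
byte 3: 46 ^ 21 = 67
byte 4: e0 ^ 9b = 7b
byte 5: 38 ^ 18 = 20
byte 6: 3e ^ 4c = 72
byte 7: c1 ^ a4 = 65
byte 8: 60 ^ 01 = 61
byte 9: d1 ^ b5 = 64
byte 10: fc ^ 85 = 79
byte 11: e1 ^ de = 3f
byte 12: 17 ^ 37 = 20
byte 13: 17 ^ 7a = 6d
byte 14: 3d ^ 4f = 72

[102, 108, 97, 103, 123, 32, 114, 101, 97, 100, 121, 63, 32, 109, 114]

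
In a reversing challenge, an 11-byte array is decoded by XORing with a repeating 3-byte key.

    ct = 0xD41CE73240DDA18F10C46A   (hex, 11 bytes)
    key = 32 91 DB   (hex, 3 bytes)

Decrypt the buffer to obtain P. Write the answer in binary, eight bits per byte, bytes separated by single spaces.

The 3-byte key repeats, so the effective keystream is 32 91 db 32 91 db 32 91 db 32 91.
byte 0: d4 ^ 32 = e6
byte 1: 1c ^ 91 = 8d
byte 2: e7 ^ db = 3c
byte 3: 32 ^ 32 = 00
byte 4: 40 ^ 91 = d1
byte 5: dd ^ db = 06
byte 6: a1 ^ 32 = 93
byte 7: 8f ^ 91 = 1e
byte 8: 10 ^ db = cb
byte 9: c4 ^ 32 = f6
byte 10: 6a ^ 91 = fb

11100110 10001101 00111100 00000000 11010001 00000110 10010011 00011110 11001011 11110110 11111011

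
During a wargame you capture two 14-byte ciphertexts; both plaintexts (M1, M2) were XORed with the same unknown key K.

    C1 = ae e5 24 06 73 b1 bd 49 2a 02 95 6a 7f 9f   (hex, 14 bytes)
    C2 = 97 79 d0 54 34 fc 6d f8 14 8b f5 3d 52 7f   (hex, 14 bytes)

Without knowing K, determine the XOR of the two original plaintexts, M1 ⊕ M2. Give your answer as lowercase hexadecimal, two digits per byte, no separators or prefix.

399cf452474dd0b13e8960572de0

C1 ⊕ C2 = (M1 ⊕ K) ⊕ (M2 ⊕ K) = M1 ⊕ M2 — the shared key cancels under XOR.
ae ^ 97 = 39
e5 ^ 79 = 9c
24 ^ d0 = f4
06 ^ 54 = 52
73 ^ 34 = 47
b1 ^ fc = 4d
bd ^ 6d = d0
49 ^ f8 = b1
2a ^ 14 = 3e
02 ^ 8b = 89
95 ^ f5 = 60
6a ^ 3d = 57
7f ^ 52 = 2d
9f ^ 7f = e0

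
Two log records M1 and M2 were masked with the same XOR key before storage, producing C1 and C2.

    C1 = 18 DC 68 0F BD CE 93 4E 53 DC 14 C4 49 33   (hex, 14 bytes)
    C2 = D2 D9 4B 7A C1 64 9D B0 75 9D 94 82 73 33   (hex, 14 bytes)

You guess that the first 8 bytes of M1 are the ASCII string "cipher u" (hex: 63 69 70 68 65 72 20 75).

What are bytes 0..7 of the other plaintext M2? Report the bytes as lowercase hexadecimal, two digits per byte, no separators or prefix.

a96c531d19d82e8b

First, C1 ⊕ C2 = (M1 ⊕ K) ⊕ (M2 ⊕ K) = M1 ⊕ M2, so the key drops out. Then M2 = (M1 ⊕ M2) ⊕ M1 over the first 8 bytes.
byte 0: (18 ⊕ d2) ⊕ 63 = ca ⊕ 63 = a9
byte 1: (dc ⊕ d9) ⊕ 69 = 05 ⊕ 69 = 6c
byte 2: (68 ⊕ 4b) ⊕ 70 = 23 ⊕ 70 = 53
byte 3: (0f ⊕ 7a) ⊕ 68 = 75 ⊕ 68 = 1d
byte 4: (bd ⊕ c1) ⊕ 65 = 7c ⊕ 65 = 19
byte 5: (ce ⊕ 64) ⊕ 72 = aa ⊕ 72 = d8
byte 6: (93 ⊕ 9d) ⊕ 20 = 0e ⊕ 20 = 2e
byte 7: (4e ⊕ b0) ⊕ 75 = fe ⊕ 75 = 8b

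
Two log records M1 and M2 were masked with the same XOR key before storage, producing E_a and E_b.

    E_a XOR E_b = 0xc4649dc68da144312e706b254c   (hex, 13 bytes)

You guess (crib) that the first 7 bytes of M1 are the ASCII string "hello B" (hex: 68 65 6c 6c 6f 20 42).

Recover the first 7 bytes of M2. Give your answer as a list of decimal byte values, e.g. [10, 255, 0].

[172, 1, 241, 170, 226, 129, 6]

Since E_a ⊕ E_b = M1 ⊕ M2, XORing with the guessed M1 bytes yields the corresponding M2 bytes: M2 = (E_a ⊕ E_b) ⊕ M1.
byte 0: 196 xor 104 = 172
byte 1: 100 xor 101 =   1
byte 2: 157 xor 108 = 241
byte 3: 198 xor 108 = 170
byte 4: 141 xor 111 = 226
byte 5: 161 xor  32 = 129
byte 6:  68 xor  66 =   6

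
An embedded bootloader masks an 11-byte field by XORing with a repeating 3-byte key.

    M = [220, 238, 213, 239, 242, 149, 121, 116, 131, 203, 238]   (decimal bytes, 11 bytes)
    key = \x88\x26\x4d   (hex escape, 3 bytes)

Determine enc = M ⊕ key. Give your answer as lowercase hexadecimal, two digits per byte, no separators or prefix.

54c89867d4d8f152ce43c8

The 3-byte key repeats, so the effective keystream is 88 26 4d 88 26 4d 88 26 4d 88 26.
byte 0: 11011100 XOR 10001000 = 01010100
byte 1: 11101110 XOR 00100110 = 11001000
byte 2: 11010101 XOR 01001101 = 10011000
byte 3: 11101111 XOR 10001000 = 01100111
byte 4: 11110010 XOR 00100110 = 11010100
byte 5: 10010101 XOR 01001101 = 11011000
byte 6: 01111001 XOR 10001000 = 11110001
byte 7: 01110100 XOR 00100110 = 01010010
byte 8: 10000011 XOR 01001101 = 11001110
byte 9: 11001011 XOR 10001000 = 01000011
byte 10: 11101110 XOR 00100110 = 11001000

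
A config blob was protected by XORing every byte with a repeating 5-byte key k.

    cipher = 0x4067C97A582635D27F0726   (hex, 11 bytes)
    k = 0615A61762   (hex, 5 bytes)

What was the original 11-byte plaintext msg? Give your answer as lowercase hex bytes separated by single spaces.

The 5-byte key repeats, so the effective keystream is 06 15 a6 17 62 06 15 a6 17 62 06.
byte 0: 40 XOR 06 = 46
byte 1: 67 XOR 15 = 72
byte 2: c9 XOR a6 = 6f
byte 3: 7a XOR 17 = 6d
byte 4: 58 XOR 62 = 3a
byte 5: 26 XOR 06 = 20
byte 6: 35 XOR 15 = 20
byte 7: d2 XOR a6 = 74
byte 8: 7f XOR 17 = 68
byte 9: 07 XOR 62 = 65
byte 10: 26 XOR 06 = 20

46 72 6f 6d 3a 20 20 74 68 65 20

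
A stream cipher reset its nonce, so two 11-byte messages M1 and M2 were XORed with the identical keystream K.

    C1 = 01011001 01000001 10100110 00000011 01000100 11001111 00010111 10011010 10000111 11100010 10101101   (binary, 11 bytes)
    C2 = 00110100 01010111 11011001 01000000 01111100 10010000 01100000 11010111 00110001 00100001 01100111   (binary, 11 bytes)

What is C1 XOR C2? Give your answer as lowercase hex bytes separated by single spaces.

6d 16 7f 43 38 5f 77 4d b6 c3 ca

C1 ⊕ C2 = (M1 ⊕ K) ⊕ (M2 ⊕ K) = M1 ⊕ M2 — the shared key cancels under XOR.
59 ⊕ 34 = 6d
41 ⊕ 57 = 16
a6 ⊕ d9 = 7f
03 ⊕ 40 = 43
44 ⊕ 7c = 38
cf ⊕ 90 = 5f
17 ⊕ 60 = 77
9a ⊕ d7 = 4d
87 ⊕ 31 = b6
e2 ⊕ 21 = c3
ad ⊕ 67 = ca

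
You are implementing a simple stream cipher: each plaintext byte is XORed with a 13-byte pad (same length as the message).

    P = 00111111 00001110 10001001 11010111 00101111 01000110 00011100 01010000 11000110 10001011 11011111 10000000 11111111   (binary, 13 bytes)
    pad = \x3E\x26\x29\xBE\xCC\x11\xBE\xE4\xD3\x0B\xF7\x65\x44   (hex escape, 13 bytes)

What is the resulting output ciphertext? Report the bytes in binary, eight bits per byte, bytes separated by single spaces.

00000001 00101000 10100000 01101001 11100011 01010111 10100010 10110100 00010101 10000000 00101000 11100101 10111011

XOR is its own inverse, so applying the key byte-wise gives the result directly.
00111111 xor 00111110 = 00000001
00001110 xor 00100110 = 00101000
10001001 xor 00101001 = 10100000
11010111 xor 10111110 = 01101001
00101111 xor 11001100 = 11100011
01000110 xor 00010001 = 01010111
00011100 xor 10111110 = 10100010
01010000 xor 11100100 = 10110100
11000110 xor 11010011 = 00010101
10001011 xor 00001011 = 10000000
11011111 xor 11110111 = 00101000
10000000 xor 01100101 = 11100101
11111111 xor 01000100 = 10111011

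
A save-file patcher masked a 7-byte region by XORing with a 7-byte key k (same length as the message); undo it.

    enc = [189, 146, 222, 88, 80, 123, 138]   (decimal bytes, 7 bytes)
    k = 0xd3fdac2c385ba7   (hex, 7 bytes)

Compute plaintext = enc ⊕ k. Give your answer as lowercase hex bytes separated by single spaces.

6e 6f 72 74 68 20 2d

byte 0: 10111101 ⊕ 11010011 = 01101110
byte 1: 10010010 ⊕ 11111101 = 01101111
byte 2: 11011110 ⊕ 10101100 = 01110010
byte 3: 01011000 ⊕ 00101100 = 01110100
byte 4: 01010000 ⊕ 00111000 = 01101000
byte 5: 01111011 ⊕ 01011011 = 00100000
byte 6: 10001010 ⊕ 10100111 = 00101101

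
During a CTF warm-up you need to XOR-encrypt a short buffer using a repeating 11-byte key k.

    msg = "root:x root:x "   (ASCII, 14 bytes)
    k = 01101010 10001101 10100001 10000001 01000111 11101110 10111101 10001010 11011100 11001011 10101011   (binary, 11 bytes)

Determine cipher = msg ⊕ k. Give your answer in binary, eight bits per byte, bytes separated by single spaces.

00011000 11100010 11001110 11110101 01111101 10010110 10011101 11111000 10110011 10100100 11011111 01010000 11110101 10000001

The 11-byte key repeats, so the effective keystream is 6a 8d a1 81 47 ee bd 8a dc cb ab 6a 8d a1.
byte 0: 114 ^ 106 =  24
byte 1: 111 ^ 141 = 226
byte 2: 111 ^ 161 = 206
byte 3: 116 ^ 129 = 245
byte 4:  58 ^  71 = 125
byte 5: 120 ^ 238 = 150
byte 6:  32 ^ 189 = 157
byte 7: 114 ^ 138 = 248
byte 8: 111 ^ 220 = 179
byte 9: 111 ^ 203 = 164
byte 10: 116 ^ 171 = 223
byte 11:  58 ^ 106 =  80
byte 12: 120 ^ 141 = 245
byte 13:  32 ^ 161 = 129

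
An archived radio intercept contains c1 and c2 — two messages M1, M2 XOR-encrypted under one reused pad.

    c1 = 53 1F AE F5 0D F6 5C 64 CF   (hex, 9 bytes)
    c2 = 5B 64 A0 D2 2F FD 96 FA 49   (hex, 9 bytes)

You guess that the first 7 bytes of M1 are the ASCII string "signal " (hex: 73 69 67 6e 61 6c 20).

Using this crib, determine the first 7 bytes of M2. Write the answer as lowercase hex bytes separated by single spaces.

First, c1 ⊕ c2 = (M1 ⊕ K) ⊕ (M2 ⊕ K) = M1 ⊕ M2, so the key drops out. Then M2 = (M1 ⊕ M2) ⊕ M1 over the first 7 bytes.
byte 0: (53 xor 5b) xor 73 = 08 xor 73 = 7b
byte 1: (1f xor 64) xor 69 = 7b xor 69 = 12
byte 2: (ae xor a0) xor 67 = 0e xor 67 = 69
byte 3: (f5 xor d2) xor 6e = 27 xor 6e = 49
byte 4: (0d xor 2f) xor 61 = 22 xor 61 = 43
byte 5: (f6 xor fd) xor 6c = 0b xor 6c = 67
byte 6: (5c xor 96) xor 20 = ca xor 20 = ea

7b 12 69 49 43 67 ea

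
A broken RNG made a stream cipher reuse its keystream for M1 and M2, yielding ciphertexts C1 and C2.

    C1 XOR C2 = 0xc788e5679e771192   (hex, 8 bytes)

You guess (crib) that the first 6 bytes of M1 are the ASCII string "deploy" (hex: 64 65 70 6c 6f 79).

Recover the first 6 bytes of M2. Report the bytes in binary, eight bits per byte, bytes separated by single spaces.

10100011 11101101 10010101 00001011 11110001 00001110

Since C1 ⊕ C2 = M1 ⊕ M2, XORing with the guessed M1 bytes yields the corresponding M2 bytes: M2 = (C1 ⊕ C2) ⊕ M1.
byte 0: c7 xor 64 = a3
byte 1: 88 xor 65 = ed
byte 2: e5 xor 70 = 95
byte 3: 67 xor 6c = 0b
byte 4: 9e xor 6f = f1
byte 5: 77 xor 79 = 0e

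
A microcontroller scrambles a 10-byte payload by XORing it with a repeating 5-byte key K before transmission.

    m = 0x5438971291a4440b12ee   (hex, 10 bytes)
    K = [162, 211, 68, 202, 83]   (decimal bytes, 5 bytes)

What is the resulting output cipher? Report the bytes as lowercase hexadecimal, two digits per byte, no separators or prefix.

f6ebd3d8c206974fd8bd

The 5-byte key repeats, so the effective keystream is a2 d3 44 ca 53 a2 d3 44 ca 53.
byte 0: 54 xor a2 = f6
byte 1: 38 xor d3 = eb
byte 2: 97 xor 44 = d3
byte 3: 12 xor ca = d8
byte 4: 91 xor 53 = c2
byte 5: a4 xor a2 = 06
byte 6: 44 xor d3 = 97
byte 7: 0b xor 44 = 4f
byte 8: 12 xor ca = d8
byte 9: ee xor 53 = bd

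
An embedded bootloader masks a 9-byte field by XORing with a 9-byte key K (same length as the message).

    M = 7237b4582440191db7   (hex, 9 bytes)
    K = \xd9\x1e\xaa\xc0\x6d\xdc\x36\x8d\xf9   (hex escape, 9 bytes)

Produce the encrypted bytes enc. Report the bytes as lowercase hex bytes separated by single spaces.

ab 29 1e 98 49 9c 2f 90 4e

byte 0: 72 xor d9 = ab
byte 1: 37 xor 1e = 29
byte 2: b4 xor aa = 1e
byte 3: 58 xor c0 = 98
byte 4: 24 xor 6d = 49
byte 5: 40 xor dc = 9c
byte 6: 19 xor 36 = 2f
byte 7: 1d xor 8d = 90
byte 8: b7 xor f9 = 4e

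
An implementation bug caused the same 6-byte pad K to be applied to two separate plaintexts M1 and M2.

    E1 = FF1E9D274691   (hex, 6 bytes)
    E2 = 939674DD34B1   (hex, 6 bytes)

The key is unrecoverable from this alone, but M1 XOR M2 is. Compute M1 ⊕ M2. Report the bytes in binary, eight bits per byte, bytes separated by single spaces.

01101100 10001000 11101001 11111010 01110010 00100000

E1 ⊕ E2 = (M1 ⊕ K) ⊕ (M2 ⊕ K) = M1 ⊕ M2 — the shared key cancels under XOR.
ff ^ 93 = 6c
1e ^ 96 = 88
9d ^ 74 = e9
27 ^ dd = fa
46 ^ 34 = 72
91 ^ b1 = 20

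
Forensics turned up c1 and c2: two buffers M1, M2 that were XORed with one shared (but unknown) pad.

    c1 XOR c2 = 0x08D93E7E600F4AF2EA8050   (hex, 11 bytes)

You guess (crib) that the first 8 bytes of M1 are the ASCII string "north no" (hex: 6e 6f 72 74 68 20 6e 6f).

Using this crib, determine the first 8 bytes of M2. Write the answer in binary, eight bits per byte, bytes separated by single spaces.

01100110 10110110 01001100 00001010 00001000 00101111 00100100 10011101

Since c1 ⊕ c2 = M1 ⊕ M2, XORing with the guessed M1 bytes yields the corresponding M2 bytes: M2 = (c1 ⊕ c2) ⊕ M1.
08 XOR 6e = 66
d9 XOR 6f = b6
3e XOR 72 = 4c
7e XOR 74 = 0a
60 XOR 68 = 08
0f XOR 20 = 2f
4a XOR 6e = 24
f2 XOR 6f = 9d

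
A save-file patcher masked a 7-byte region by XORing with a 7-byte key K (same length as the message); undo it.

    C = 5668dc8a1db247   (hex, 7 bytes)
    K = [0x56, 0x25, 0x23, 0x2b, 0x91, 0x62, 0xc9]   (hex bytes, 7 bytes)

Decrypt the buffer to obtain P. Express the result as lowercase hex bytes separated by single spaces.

byte 0: 56 ⊕ 56 = 00
byte 1: 68 ⊕ 25 = 4d
byte 2: dc ⊕ 23 = ff
byte 3: 8a ⊕ 2b = a1
byte 4: 1d ⊕ 91 = 8c
byte 5: b2 ⊕ 62 = d0
byte 6: 47 ⊕ c9 = 8e

00 4d ff a1 8c d0 8e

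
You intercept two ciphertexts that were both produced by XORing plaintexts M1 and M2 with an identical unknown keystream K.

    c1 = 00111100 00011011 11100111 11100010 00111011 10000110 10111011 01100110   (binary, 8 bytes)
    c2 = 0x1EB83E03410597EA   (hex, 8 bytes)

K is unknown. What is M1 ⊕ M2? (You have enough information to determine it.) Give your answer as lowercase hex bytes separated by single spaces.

c1 ⊕ c2 = (M1 ⊕ K) ⊕ (M2 ⊕ K) = M1 ⊕ M2 — the shared key cancels under XOR.
3c ^ 1e = 22
1b ^ b8 = a3
e7 ^ 3e = d9
e2 ^ 03 = e1
3b ^ 41 = 7a
86 ^ 05 = 83
bb ^ 97 = 2c
66 ^ ea = 8c

22 a3 d9 e1 7a 83 2c 8c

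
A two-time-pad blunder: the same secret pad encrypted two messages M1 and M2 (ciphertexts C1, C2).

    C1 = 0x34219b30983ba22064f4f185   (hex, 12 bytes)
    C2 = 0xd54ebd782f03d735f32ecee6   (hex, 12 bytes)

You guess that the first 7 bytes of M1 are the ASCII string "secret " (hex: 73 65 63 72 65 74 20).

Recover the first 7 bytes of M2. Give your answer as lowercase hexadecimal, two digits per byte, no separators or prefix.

920a453ad24c55

First, C1 ⊕ C2 = (M1 ⊕ K) ⊕ (M2 ⊕ K) = M1 ⊕ M2, so the key drops out. Then M2 = (M1 ⊕ M2) ⊕ M1 over the first 7 bytes.
byte 0: (34 ⊕ d5) ⊕ 73 = e1 ⊕ 73 = 92
byte 1: (21 ⊕ 4e) ⊕ 65 = 6f ⊕ 65 = 0a
byte 2: (9b ⊕ bd) ⊕ 63 = 26 ⊕ 63 = 45
byte 3: (30 ⊕ 78) ⊕ 72 = 48 ⊕ 72 = 3a
byte 4: (98 ⊕ 2f) ⊕ 65 = b7 ⊕ 65 = d2
byte 5: (3b ⊕ 03) ⊕ 74 = 38 ⊕ 74 = 4c
byte 6: (a2 ⊕ d7) ⊕ 20 = 75 ⊕ 20 = 55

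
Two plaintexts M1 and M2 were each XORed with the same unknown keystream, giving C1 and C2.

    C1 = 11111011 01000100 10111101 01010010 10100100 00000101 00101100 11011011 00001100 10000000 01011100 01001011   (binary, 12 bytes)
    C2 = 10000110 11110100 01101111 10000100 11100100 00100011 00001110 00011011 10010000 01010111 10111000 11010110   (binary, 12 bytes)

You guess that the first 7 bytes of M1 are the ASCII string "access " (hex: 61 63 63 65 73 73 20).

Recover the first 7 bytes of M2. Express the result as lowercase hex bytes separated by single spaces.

1c d3 b1 b3 33 55 02

First, C1 ⊕ C2 = (M1 ⊕ K) ⊕ (M2 ⊕ K) = M1 ⊕ M2, so the key drops out. Then M2 = (M1 ⊕ M2) ⊕ M1 over the first 7 bytes.
byte 0: (fb xor 86) xor 61 = 7d xor 61 = 1c
byte 1: (44 xor f4) xor 63 = b0 xor 63 = d3
byte 2: (bd xor 6f) xor 63 = d2 xor 63 = b1
byte 3: (52 xor 84) xor 65 = d6 xor 65 = b3
byte 4: (a4 xor e4) xor 73 = 40 xor 73 = 33
byte 5: (05 xor 23) xor 73 = 26 xor 73 = 55
byte 6: (2c xor 0e) xor 20 = 22 xor 20 = 02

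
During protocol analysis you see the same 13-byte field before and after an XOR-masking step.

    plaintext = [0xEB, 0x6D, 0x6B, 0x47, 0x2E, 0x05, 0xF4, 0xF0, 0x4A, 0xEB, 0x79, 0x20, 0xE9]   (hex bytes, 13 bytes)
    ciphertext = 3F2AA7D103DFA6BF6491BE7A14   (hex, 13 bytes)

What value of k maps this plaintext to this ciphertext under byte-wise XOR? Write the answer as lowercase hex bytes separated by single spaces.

Since ciphertext = plaintext ⊕ k, XORing both sides with plaintext gives k = plaintext ⊕ ciphertext.
11101011 ^ 00111111 = 11010100
01101101 ^ 00101010 = 01000111
01101011 ^ 10100111 = 11001100
01000111 ^ 11010001 = 10010110
00101110 ^ 00000011 = 00101101
00000101 ^ 11011111 = 11011010
11110100 ^ 10100110 = 01010010
11110000 ^ 10111111 = 01001111
01001010 ^ 01100100 = 00101110
11101011 ^ 10010001 = 01111010
01111001 ^ 10111110 = 11000111
00100000 ^ 01111010 = 01011010
11101001 ^ 00010100 = 11111101

d4 47 cc 96 2d da 52 4f 2e 7a c7 5a fd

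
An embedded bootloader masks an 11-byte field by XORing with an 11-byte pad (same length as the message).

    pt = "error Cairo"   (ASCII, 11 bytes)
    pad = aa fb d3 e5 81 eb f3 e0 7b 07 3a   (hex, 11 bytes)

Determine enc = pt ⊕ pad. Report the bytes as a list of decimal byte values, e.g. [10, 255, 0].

XOR is its own inverse, so applying the key byte-wise gives the result directly.
65 ⊕ aa = cf
72 ⊕ fb = 89
72 ⊕ d3 = a1
6f ⊕ e5 = 8a
72 ⊕ 81 = f3
20 ⊕ eb = cb
43 ⊕ f3 = b0
61 ⊕ e0 = 81
69 ⊕ 7b = 12
72 ⊕ 07 = 75
6f ⊕ 3a = 55

[207, 137, 161, 138, 243, 203, 176, 129, 18, 117, 85]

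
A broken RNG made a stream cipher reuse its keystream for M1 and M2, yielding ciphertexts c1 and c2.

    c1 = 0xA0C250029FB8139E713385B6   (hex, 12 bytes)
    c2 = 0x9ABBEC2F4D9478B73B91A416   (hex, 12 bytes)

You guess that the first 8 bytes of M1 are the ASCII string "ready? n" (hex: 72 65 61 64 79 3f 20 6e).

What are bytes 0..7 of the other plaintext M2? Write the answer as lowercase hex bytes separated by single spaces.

48 1c dd 49 ab 13 4b 47

First, c1 ⊕ c2 = (M1 ⊕ K) ⊕ (M2 ⊕ K) = M1 ⊕ M2, so the key drops out. Then M2 = (M1 ⊕ M2) ⊕ M1 over the first 8 bytes.
byte 0: (a0 xor 9a) xor 72 = 3a xor 72 = 48
byte 1: (c2 xor bb) xor 65 = 79 xor 65 = 1c
byte 2: (50 xor ec) xor 61 = bc xor 61 = dd
byte 3: (02 xor 2f) xor 64 = 2d xor 64 = 49
byte 4: (9f xor 4d) xor 79 = d2 xor 79 = ab
byte 5: (b8 xor 94) xor 3f = 2c xor 3f = 13
byte 6: (13 xor 78) xor 20 = 6b xor 20 = 4b
byte 7: (9e xor b7) xor 6e = 29 xor 6e = 47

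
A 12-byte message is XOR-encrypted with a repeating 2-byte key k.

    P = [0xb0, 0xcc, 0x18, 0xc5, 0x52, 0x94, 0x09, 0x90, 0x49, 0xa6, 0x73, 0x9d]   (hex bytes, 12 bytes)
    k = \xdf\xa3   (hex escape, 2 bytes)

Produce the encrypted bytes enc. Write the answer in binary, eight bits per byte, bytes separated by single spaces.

The 2-byte key repeats, so the effective keystream is df a3 df a3 df a3 df a3 df a3 df a3.
byte 0: 176 ^ 223 = 111
byte 1: 204 ^ 163 = 111
byte 2:  24 ^ 223 = 199
byte 3: 197 ^ 163 = 102
byte 4:  82 ^ 223 = 141
byte 5: 148 ^ 163 =  55
byte 6:   9 ^ 223 = 214
byte 7: 144 ^ 163 =  51
byte 8:  73 ^ 223 = 150
byte 9: 166 ^ 163 =   5
byte 10: 115 ^ 223 = 172
byte 11: 157 ^ 163 =  62

01101111 01101111 11000111 01100110 10001101 00110111 11010110 00110011 10010110 00000101 10101100 00111110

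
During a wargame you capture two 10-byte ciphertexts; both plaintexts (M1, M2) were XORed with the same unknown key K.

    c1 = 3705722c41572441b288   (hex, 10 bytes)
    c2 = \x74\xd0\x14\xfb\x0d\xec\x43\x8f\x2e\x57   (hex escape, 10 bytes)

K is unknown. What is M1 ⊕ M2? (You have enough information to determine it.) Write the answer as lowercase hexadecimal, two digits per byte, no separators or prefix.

43d566d74cbb67ce9cdf

c1 ⊕ c2 = (M1 ⊕ K) ⊕ (M2 ⊕ K) = M1 ⊕ M2 — the shared key cancels under XOR.
37 xor 74 = 43
05 xor d0 = d5
72 xor 14 = 66
2c xor fb = d7
41 xor 0d = 4c
57 xor ec = bb
24 xor 43 = 67
41 xor 8f = ce
b2 xor 2e = 9c
88 xor 57 = df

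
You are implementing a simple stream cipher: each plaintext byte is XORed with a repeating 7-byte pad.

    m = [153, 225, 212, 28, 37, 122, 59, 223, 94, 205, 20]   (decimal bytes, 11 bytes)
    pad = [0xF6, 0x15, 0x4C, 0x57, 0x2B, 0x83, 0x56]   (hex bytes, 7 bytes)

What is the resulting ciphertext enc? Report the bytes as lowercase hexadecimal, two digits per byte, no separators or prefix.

The 7-byte key repeats, so the effective keystream is f6 15 4c 57 2b 83 56 f6 15 4c 57.
byte 0: 99 ⊕ f6 = 6f
byte 1: e1 ⊕ 15 = f4
byte 2: d4 ⊕ 4c = 98
byte 3: 1c ⊕ 57 = 4b
byte 4: 25 ⊕ 2b = 0e
byte 5: 7a ⊕ 83 = f9
byte 6: 3b ⊕ 56 = 6d
byte 7: df ⊕ f6 = 29
byte 8: 5e ⊕ 15 = 4b
byte 9: cd ⊕ 4c = 81
byte 10: 14 ⊕ 57 = 43

6ff4984b0ef96d294b8143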